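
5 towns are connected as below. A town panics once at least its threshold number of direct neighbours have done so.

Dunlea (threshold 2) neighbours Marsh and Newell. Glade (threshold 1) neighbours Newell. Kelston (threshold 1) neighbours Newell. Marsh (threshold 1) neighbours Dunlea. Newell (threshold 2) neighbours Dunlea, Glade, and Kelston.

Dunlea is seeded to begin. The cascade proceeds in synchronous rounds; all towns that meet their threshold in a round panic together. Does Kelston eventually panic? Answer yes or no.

no

Round 1 — Dunlea panics (initial).
Round 2 — checking thresholds:
  Marsh: 1 of 1 neighbours ≥ 1, panics.
  Newell: 1 of 3 neighbours < 2, below threshold.
Round 3 — no new panics; cascade stops.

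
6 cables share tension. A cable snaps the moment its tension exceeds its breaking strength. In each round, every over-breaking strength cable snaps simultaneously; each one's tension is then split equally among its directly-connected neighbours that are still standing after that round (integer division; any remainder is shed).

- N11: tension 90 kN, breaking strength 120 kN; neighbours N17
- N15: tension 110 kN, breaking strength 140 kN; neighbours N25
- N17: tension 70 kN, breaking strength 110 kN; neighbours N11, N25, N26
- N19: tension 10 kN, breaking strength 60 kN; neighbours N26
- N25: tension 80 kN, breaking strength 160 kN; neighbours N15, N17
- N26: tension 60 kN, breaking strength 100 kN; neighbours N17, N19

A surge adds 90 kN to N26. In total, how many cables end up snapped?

4

Round 1 — N26 at 150 > 100. N26 snaps.
  N26 sheds 150 kN to N17, N19: 75 each.
    N17: 70+75 = 145 > 110
    N19: 10+75 = 85 > 60
Round 2 — N17, N19 snap.
  N17 sheds 145 kN to N11, N25: 72 each (1 lost).
    N11: 90+72 = 162 > 120
    N25: 80+72 = 152 ≤ 160
  N19 sheds 85 kN: no online neighbours, lost.
Round 3 — N11 snaps.
  N11 sheds 162 kN: no online neighbours, lost.
No further breaks.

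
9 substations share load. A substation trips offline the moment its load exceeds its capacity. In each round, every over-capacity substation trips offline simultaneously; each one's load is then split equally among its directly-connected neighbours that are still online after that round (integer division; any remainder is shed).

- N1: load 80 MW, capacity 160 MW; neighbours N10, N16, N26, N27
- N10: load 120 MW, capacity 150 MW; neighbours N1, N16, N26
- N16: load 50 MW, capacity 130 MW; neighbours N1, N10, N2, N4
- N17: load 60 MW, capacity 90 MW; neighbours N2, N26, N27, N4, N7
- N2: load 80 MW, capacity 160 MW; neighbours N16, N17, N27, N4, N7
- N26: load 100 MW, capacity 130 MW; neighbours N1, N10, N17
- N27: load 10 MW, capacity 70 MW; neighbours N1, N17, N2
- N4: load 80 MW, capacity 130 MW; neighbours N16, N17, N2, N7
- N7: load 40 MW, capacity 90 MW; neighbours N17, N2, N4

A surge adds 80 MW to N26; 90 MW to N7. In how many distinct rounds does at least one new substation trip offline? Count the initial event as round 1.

4

Round 1 — N26 at 180 > 130; N7 at 130 > 90. N26, N7 trip offline.
  N26 sheds 180 MW to N1, N10, N17: 60 each.
    N1: 80+60 = 140 ≤ 160
    N10: 120+60 = 180 > 150
    N17: 60+60 = 120 > 90
  N7 sheds 130 MW to N17, N2, N4: 43 each (1 lost).
    N17: 120+43 = 163 > 90
    N2: 80+43 = 123 ≤ 160
    N4: 80+43 = 123 ≤ 130
Round 2 — N10, N17 trip offline.
  N10 sheds 180 MW to N1, N16: 90 each.
    N1: 140+90 = 230 > 160
    N16: 50+90 = 140 > 130
  N17 sheds 163 MW to N2, N27, N4: 54 each (1 lost).
    N2: 123+54 = 177 > 160
    N27: 10+54 = 64 ≤ 70
    N4: 123+54 = 177 > 130
Round 3 — N1, N16, N2, N4 trip offline.
  N1 sheds 230 MW to N27: 230 each.
    N27: 64+230 = 294 > 70
  N16 sheds 140 MW: no online neighbours, lost.
  N2 sheds 177 MW to N27: 177 each.
    N27: 294+177 = 471 > 70
  N4 sheds 177 MW: no online neighbours, lost.
Round 4 — N27 trips offline.
  N27 sheds 471 MW: no online neighbours, lost.
No further trips.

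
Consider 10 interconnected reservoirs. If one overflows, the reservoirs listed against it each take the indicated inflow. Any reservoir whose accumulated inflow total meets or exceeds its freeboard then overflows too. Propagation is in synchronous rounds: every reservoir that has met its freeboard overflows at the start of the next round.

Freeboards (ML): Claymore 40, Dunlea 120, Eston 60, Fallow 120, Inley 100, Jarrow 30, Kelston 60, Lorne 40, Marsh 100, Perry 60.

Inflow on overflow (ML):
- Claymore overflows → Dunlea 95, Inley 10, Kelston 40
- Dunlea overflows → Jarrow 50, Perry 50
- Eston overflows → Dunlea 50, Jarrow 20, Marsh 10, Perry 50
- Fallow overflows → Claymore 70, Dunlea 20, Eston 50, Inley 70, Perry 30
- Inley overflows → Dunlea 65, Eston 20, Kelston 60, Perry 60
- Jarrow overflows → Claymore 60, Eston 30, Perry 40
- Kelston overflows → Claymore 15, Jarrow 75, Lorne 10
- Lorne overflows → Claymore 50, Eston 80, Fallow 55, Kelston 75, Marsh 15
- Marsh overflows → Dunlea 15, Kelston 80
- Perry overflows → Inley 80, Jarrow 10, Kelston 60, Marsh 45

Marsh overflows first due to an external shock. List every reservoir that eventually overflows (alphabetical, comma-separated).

Round 1 — Marsh overflows (initial).
  Dunlea: +15 → 15 < 120
  Kelston: +80 → 80 ≥ 60
Round 2 — Kelston overflows.
  Claymore: +15 → 15 < 40
  Jarrow: +75 → 75 ≥ 30
  Lorne: +10 → 10 < 40
Round 3 — Jarrow overflows.
  Claymore: +60 → 75 ≥ 40
  Eston: +30 → 30 < 60
  Perry: +40 → 40 < 60
Round 4 — Claymore overflows.
  Dunlea: +95 → 110 < 120
  Inley: +10 → 10 < 100
No further overflows.

Claymore, Jarrow, Kelston, Marsh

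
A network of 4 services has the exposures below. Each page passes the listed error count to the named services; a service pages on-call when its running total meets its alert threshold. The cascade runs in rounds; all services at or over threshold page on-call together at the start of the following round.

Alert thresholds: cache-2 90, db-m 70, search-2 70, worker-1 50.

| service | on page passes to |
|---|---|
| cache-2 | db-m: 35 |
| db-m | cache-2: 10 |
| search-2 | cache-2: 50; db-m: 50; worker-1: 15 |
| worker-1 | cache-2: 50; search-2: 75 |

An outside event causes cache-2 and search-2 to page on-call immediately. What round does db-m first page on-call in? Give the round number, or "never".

2

Round 1 — cache-2, search-2 page on-call (initial).
  db-m: +35+50 → 85 ≥ 70
  worker-1: +15 → 15 < 50
Round 2 — db-m pages on-call.
No further pages.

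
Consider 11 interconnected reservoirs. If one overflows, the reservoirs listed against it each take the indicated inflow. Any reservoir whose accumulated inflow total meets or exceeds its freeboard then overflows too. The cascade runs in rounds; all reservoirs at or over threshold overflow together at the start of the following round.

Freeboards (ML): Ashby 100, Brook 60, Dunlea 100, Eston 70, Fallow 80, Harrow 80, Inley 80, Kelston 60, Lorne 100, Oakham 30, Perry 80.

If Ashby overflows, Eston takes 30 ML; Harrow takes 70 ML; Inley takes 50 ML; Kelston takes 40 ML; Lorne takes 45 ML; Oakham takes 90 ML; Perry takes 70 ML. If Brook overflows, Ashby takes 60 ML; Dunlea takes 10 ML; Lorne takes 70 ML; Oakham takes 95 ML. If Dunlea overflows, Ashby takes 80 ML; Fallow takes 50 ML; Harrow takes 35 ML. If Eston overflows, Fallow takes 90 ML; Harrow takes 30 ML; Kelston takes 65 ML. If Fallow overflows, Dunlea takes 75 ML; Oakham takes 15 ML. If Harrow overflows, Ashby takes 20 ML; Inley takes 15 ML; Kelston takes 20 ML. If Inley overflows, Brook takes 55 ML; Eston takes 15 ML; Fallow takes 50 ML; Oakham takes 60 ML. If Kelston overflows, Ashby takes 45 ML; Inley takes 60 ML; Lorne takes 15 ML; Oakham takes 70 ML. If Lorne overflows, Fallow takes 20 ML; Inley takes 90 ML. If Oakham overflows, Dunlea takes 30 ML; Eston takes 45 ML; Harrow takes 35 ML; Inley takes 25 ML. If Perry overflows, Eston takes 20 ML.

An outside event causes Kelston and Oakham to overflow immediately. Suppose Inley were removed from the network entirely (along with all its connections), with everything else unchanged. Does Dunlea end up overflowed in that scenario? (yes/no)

no

With Inley removed:
Round 1 — Kelston, Oakham overflow (initial).
  Ashby: +45 → 45 < 100
  Dunlea: +30 → 30 < 100
  Eston: +45 → 45 < 70
  Harrow: +35 → 35 < 80
  Lorne: +15 → 15 < 100
No further overflows.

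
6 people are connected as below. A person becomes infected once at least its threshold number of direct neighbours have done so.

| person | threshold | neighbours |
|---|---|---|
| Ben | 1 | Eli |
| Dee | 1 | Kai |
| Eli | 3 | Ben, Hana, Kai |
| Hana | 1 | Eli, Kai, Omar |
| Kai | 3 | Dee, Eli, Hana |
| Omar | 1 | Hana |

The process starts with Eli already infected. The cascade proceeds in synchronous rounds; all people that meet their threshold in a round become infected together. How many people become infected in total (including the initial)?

4

Round 1 — Eli becomes infected (initial).
Round 2 — checking thresholds:
  Ben: 1 of 1 neighbours ≥ 1, becomes infected.
  Hana: 1 of 3 neighbours ≥ 1, becomes infected.
  Kai: 1 of 3 neighbours < 3, not yet.
Round 3 — checking thresholds:
  Kai: 2 of 3 neighbours < 3, not yet.
  Omar: 1 of 1 neighbours ≥ 1, becomes infected.
Round 4 — no new infections; cascade stops.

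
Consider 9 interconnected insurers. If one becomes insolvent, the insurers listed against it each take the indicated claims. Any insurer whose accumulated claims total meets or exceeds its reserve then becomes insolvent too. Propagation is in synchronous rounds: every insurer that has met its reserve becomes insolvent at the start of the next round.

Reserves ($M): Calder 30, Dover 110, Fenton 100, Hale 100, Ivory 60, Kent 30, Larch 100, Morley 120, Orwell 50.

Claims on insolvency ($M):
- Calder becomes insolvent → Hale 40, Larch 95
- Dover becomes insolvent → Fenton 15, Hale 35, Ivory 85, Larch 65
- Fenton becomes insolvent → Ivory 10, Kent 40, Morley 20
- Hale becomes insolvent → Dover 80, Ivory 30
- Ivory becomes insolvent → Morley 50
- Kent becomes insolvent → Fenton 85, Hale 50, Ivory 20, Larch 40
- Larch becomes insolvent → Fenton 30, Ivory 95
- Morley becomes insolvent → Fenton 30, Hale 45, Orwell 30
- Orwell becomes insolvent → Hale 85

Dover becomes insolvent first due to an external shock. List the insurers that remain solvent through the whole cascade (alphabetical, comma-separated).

Calder, Fenton, Hale, Kent, Larch, Morley, Orwell

Round 1 — Dover becomes insolvent (initial).
  Fenton: +15 → 15 < 100
  Hale: +35 → 35 < 100
  Ivory: +85 → 85 ≥ 60
  Larch: +65 → 65 < 100
Round 2 — Ivory becomes insolvent.
  Morley: +50 → 50 < 120
No further insolvencies.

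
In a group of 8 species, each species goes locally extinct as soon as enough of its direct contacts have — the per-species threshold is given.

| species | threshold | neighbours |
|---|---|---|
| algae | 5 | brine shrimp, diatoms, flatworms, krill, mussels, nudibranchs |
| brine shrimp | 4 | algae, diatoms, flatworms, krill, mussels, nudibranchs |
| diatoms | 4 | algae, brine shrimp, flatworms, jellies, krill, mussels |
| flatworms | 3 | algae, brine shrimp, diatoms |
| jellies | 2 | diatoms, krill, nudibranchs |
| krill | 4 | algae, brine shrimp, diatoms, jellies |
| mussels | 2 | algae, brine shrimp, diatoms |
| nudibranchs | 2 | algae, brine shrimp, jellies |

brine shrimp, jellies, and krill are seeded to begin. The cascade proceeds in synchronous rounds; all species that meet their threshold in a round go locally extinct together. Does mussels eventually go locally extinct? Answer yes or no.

Round 1 — brine shrimp, jellies, krill go locally extinct (initial).
Round 2 — checking thresholds:
  algae: 2 of 6 neighbours < 5, not yet.
  diatoms: 3 of 6 neighbours < 4, not yet.
  flatworms: 1 of 3 neighbours < 3, not yet.
  mussels: 1 of 3 neighbours < 2, not yet.
  nudibranchs: 2 of 3 neighbours ≥ 2, goes locally extinct.
Round 3 — no new extinctions; cascade stops.

no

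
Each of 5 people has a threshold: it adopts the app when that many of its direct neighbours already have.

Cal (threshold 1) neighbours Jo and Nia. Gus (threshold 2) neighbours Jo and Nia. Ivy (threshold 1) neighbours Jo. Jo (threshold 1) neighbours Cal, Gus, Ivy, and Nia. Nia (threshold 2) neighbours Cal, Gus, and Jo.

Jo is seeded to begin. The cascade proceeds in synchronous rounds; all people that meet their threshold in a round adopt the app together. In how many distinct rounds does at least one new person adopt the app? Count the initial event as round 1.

Round 1 — Jo adopts the app (initial).
Round 2 — checking thresholds:
  Cal: 1 of 2 neighbours ≥ 1, adopts the app.
  Gus: 1 of 2 neighbours < 2, below threshold.
  Ivy: 1 of 1 neighbours ≥ 1, adopts the app.
  Nia: 1 of 3 neighbours < 2, below threshold.
Round 3 — checking thresholds:
  Gus: 1 of 2 neighbours < 2, below threshold.
  Nia: 2 of 3 neighbours ≥ 2, adopts the app.
Round 4 — checking thresholds:
  Gus: 2 of 2 neighbours ≥ 2, adopts the app.
Round 5 — no new adoptions; cascade stops.

4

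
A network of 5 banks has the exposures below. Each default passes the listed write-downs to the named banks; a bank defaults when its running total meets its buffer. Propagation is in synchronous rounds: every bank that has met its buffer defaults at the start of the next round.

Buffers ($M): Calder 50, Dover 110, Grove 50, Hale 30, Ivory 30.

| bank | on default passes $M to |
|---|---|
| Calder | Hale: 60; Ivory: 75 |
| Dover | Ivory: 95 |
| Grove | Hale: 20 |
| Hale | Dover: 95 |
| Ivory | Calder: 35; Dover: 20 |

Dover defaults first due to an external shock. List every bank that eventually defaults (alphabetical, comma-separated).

Dover, Ivory

Round 1 — Dover defaults (initial).
  Ivory: +95 → 95 ≥ 30
Round 2 — Ivory defaults.
  Calder: +35 → 35 < 50
No further defaults.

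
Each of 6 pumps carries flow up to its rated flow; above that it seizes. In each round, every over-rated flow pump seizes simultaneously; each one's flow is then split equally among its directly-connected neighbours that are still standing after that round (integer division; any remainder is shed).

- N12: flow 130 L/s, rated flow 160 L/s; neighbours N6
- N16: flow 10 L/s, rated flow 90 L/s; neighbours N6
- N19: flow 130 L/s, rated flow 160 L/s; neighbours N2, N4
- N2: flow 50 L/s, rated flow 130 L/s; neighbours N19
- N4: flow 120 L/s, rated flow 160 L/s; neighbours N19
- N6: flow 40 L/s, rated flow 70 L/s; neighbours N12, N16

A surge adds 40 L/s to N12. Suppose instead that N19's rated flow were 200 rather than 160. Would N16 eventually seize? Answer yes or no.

yes

With N19's rated flow at 200:
Round 1 — N12 at 170 > 160. N12 seizes.
  N12 sheds 170 L/s to N6: 170 each.
    N6: 40+170 = 210 > 70
Round 2 — N6 seizes.
  N6 sheds 210 L/s to N16: 210 each.
    N16: 10+210 = 220 > 90
Round 3 — N16 seizes.
  N16 sheds 220 L/s: no online neighbours, lost.
No further seizures.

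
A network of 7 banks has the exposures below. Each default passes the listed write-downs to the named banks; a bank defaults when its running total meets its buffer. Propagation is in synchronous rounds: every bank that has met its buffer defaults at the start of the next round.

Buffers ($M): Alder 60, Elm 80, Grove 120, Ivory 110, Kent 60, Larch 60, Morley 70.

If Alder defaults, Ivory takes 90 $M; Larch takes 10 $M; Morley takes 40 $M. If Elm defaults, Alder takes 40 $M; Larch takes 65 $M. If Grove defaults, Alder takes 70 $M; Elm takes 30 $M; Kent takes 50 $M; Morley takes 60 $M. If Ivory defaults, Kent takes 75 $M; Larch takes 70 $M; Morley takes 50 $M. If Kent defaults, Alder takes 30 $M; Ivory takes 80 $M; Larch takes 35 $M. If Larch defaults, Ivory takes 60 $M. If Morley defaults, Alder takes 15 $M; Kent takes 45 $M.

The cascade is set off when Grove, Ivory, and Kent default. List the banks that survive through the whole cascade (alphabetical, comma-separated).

Elm

Round 1 — Grove, Ivory, Kent default (initial).
  Alder: +70+30 → 100 ≥ 60
  Elm: +30 → 30 < 80
  Larch: +70+35 → 105 ≥ 60
  Morley: +60+50 → 110 ≥ 70
Round 2 — Alder, Larch, Morley default.
No further defaults.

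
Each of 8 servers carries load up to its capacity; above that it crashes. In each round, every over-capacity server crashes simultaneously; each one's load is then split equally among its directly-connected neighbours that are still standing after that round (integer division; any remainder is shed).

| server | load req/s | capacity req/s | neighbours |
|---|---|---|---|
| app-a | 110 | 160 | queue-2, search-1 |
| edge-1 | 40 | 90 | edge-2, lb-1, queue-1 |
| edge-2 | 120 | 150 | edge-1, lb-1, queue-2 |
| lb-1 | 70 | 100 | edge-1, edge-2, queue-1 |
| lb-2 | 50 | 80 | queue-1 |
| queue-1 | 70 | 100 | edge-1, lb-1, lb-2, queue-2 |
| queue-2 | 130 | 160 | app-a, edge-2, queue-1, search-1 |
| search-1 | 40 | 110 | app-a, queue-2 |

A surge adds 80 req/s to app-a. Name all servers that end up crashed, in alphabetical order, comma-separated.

app-a, edge-1, edge-2, lb-1, lb-2, queue-1, queue-2, search-1

Round 1 — app-a at 190 > 160. app-a crashes.
  app-a sheds 190 req/s to queue-2, search-1: 95 each.
    queue-2: 130+95 = 225 > 160
    search-1: 40+95 = 135 > 110
Round 2 — queue-2, search-1 crash.
  queue-2 sheds 225 req/s to edge-2, queue-1: 112 each (1 lost).
    edge-2: 120+112 = 232 > 150
    queue-1: 70+112 = 182 > 100
  search-1 sheds 135 req/s: no online neighbours, lost.
Round 3 — edge-2, queue-1 crash.
  edge-2 sheds 232 req/s to edge-1, lb-1: 116 each.
    edge-1: 40+116 = 156 > 90
    lb-1: 70+116 = 186 > 100
  queue-1 sheds 182 req/s to edge-1, lb-1, lb-2: 60 each (2 lost).
    edge-1: 156+60 = 216 > 90
    lb-1: 186+60 = 246 > 100
    lb-2: 50+60 = 110 > 80
Round 4 — edge-1, lb-1, lb-2 crash.
  edge-1 sheds 216 req/s: no online neighbours, lost.
  lb-1 sheds 246 req/s: no online neighbours, lost.
  lb-2 sheds 110 req/s: no online neighbours, lost.
No further crashes.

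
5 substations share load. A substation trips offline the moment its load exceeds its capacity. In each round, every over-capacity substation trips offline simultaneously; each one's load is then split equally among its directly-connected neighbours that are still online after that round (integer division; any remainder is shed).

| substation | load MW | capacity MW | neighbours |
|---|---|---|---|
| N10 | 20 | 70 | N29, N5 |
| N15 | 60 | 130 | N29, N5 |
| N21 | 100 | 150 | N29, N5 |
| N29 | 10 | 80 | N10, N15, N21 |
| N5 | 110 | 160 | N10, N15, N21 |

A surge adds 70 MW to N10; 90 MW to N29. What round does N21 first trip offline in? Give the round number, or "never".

3

Round 1 — N10 at 90 > 70; N29 at 100 > 80. N10, N29 trip offline.
  N10 sheds 90 MW to N5: 90 each.
    N5: 110+90 = 200 > 160
  N29 sheds 100 MW to N15, N21: 50 each.
    N15: 60+50 = 110 ≤ 130
    N21: 100+50 = 150 ≤ 150
Round 2 — N5 trips offline.
  N5 sheds 200 MW to N15, N21: 100 each.
    N15: 110+100 = 210 > 130
    N21: 150+100 = 250 > 150
Round 3 — N15, N21 trip offline.
  N15 sheds 210 MW: no online neighbours, lost.
  N21 sheds 250 MW: no online neighbours, lost.
No further trips.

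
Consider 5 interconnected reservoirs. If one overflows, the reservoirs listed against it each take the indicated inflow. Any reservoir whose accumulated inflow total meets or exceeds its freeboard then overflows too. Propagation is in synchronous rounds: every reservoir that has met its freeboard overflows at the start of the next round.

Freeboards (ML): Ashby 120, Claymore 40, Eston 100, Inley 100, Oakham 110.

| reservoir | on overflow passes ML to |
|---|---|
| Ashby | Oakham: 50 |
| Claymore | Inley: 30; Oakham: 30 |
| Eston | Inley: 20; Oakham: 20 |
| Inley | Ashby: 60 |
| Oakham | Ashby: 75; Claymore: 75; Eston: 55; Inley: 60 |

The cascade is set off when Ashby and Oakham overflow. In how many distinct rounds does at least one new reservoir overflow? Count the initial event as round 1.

2

Round 1 — Ashby, Oakham overflow (initial).
  Claymore: +75 → 75 ≥ 40
  Eston: +55 → 55 < 100
  Inley: +60 → 60 < 100
Round 2 — Claymore overflows.
  Inley: +30 → 90 < 100
No further overflows.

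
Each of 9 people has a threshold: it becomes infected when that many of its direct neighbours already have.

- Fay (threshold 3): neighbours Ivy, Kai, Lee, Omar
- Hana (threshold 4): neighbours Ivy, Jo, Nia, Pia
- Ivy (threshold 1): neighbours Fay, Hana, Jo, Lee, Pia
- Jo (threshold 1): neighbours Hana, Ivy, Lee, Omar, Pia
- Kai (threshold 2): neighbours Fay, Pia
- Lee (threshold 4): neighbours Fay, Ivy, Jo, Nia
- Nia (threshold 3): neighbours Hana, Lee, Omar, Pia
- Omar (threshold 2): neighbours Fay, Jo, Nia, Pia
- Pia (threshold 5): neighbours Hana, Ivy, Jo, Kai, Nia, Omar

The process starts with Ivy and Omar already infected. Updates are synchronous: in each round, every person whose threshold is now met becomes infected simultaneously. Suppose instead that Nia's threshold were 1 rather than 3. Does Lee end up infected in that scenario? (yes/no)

no

With Nia's threshold at 1:
Round 1 — Ivy, Omar become infected (initial).
Round 2 — checking thresholds:
  Fay: 2 of 4 neighbours < 3, holds.
  Hana: 1 of 4 neighbours < 4, holds.
  Jo: 2 of 5 neighbours ≥ 1, becomes infected.
  Lee: 1 of 4 neighbours < 4, holds.
  Nia: 1 of 4 neighbours ≥ 1, becomes infected.
  Pia: 2 of 6 neighbours < 5, holds.
Round 3 — no new infections; cascade stops.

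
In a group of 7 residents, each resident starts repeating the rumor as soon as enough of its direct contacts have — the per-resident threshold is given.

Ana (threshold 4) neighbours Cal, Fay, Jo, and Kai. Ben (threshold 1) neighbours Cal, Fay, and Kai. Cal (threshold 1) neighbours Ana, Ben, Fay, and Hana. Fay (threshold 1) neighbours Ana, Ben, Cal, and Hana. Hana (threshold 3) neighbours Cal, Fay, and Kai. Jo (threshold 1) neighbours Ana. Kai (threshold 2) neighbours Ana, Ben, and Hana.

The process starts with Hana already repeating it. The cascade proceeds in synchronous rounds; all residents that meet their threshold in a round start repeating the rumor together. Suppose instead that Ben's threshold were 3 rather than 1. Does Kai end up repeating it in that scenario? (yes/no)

no

With Ben's threshold at 3:
Round 1 — Hana starts repeating the rumor (initial).
Round 2 — checking thresholds:
  Cal: 1 of 4 neighbours ≥ 1, starts repeating the rumor.
  Fay: 1 of 4 neighbours ≥ 1, starts repeating the rumor.
  Kai: 1 of 3 neighbours < 2, not yet.
Round 3 — no new spreads; cascade stops.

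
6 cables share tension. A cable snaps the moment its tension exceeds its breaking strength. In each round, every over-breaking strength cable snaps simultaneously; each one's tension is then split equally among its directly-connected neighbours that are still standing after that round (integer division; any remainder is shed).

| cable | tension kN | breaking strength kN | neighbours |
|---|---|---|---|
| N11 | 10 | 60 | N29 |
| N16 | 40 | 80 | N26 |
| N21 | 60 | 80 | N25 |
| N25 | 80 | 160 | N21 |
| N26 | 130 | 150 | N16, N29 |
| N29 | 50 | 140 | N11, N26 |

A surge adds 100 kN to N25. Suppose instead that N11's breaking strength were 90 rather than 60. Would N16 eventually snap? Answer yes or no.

no

With N11's breaking strength at 90:
Round 1 — N25 at 180 > 160. N25 snaps.
  N25 sheds 180 kN to N21: 180 each.
    N21: 60+180 = 240 > 80
Round 2 — N21 snaps.
  N21 sheds 240 kN: no online neighbours, lost.
No further breaks.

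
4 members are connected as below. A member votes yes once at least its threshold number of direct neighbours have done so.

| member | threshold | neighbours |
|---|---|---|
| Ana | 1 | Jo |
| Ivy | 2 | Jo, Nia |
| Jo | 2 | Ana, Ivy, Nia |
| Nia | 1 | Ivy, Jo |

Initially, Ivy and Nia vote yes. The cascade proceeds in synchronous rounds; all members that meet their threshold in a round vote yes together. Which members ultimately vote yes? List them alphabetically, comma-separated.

Round 1 — Ivy, Nia vote yes (initial).
Round 2 — checking thresholds:
  Jo: 2 of 3 neighbours ≥ 2, votes yes.
Round 3 — checking thresholds:
  Ana: 1 of 1 neighbours ≥ 1, votes yes.
Round 4 — no new yes votes; cascade stops.

Ana, Ivy, Jo, Nia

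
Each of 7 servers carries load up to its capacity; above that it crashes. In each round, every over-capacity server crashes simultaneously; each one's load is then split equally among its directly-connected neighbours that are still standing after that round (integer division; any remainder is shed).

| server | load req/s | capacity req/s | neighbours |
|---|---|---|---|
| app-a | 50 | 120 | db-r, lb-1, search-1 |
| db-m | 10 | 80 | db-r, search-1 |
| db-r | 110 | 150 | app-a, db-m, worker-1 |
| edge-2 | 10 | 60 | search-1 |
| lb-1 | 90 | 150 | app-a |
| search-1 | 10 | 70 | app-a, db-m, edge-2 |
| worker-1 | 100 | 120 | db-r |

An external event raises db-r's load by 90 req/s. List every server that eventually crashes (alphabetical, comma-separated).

Round 1 — db-r at 200 > 150. db-r crashes.
  db-r sheds 200 req/s to app-a, db-m, worker-1: 66 each (2 lost).
    app-a: 50+66 = 116 ≤ 120
    db-m: 10+66 = 76 ≤ 80
    worker-1: 100+66 = 166 > 120
Round 2 — worker-1 crashes.
  worker-1 sheds 166 req/s: no online neighbours, lost.
No further crashes.

db-r, worker-1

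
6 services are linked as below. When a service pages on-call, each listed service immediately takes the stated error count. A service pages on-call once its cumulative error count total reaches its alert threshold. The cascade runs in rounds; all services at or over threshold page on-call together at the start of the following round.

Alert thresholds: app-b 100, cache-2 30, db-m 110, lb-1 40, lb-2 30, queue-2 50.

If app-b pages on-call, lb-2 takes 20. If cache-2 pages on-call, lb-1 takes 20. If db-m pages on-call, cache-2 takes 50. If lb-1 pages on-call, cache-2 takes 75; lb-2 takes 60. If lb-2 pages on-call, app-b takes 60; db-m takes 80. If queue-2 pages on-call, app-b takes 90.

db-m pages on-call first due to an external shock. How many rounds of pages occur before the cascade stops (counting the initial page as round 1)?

2

Round 1 — db-m pages on-call (initial).
  cache-2: +50 → 50 ≥ 30
Round 2 — cache-2 pages on-call.
  lb-1: +20 → 20 < 40
No further pages.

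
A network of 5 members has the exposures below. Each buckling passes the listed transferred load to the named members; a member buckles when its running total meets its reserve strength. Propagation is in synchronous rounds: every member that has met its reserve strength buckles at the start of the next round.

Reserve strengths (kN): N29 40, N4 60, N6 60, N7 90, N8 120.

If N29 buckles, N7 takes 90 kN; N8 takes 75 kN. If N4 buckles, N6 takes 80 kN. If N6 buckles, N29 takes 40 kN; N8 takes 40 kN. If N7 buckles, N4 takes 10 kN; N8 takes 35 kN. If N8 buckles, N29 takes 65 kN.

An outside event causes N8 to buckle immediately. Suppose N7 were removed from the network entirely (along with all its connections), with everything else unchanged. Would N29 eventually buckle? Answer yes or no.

With N7 removed:
Round 1 — N8 buckles (initial).
  N29: +65 → 65 ≥ 40
Round 2 — N29 buckles.
No further bucklings.

yes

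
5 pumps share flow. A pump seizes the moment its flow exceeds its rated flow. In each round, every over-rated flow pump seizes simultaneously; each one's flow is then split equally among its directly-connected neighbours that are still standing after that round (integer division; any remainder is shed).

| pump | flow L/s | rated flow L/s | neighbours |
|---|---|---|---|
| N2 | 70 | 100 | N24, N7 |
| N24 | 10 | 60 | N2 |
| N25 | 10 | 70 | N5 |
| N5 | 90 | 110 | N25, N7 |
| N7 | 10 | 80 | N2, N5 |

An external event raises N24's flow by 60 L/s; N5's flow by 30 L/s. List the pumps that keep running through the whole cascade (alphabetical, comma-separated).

N25

Round 1 — N24 at 70 > 60; N5 at 120 > 110. N24, N5 seize.
  N24 sheds 70 L/s to N2: 70 each.
    N2: 70+70 = 140 > 100
  N5 sheds 120 L/s to N25, N7: 60 each.
    N25: 10+60 = 70 ≤ 70
    N7: 10+60 = 70 ≤ 80
Round 2 — N2 seizes.
  N2 sheds 140 L/s to N7: 140 each.
    N7: 70+140 = 210 > 80
Round 3 — N7 seizes.
  N7 sheds 210 L/s: no online neighbours, lost.
No further seizures.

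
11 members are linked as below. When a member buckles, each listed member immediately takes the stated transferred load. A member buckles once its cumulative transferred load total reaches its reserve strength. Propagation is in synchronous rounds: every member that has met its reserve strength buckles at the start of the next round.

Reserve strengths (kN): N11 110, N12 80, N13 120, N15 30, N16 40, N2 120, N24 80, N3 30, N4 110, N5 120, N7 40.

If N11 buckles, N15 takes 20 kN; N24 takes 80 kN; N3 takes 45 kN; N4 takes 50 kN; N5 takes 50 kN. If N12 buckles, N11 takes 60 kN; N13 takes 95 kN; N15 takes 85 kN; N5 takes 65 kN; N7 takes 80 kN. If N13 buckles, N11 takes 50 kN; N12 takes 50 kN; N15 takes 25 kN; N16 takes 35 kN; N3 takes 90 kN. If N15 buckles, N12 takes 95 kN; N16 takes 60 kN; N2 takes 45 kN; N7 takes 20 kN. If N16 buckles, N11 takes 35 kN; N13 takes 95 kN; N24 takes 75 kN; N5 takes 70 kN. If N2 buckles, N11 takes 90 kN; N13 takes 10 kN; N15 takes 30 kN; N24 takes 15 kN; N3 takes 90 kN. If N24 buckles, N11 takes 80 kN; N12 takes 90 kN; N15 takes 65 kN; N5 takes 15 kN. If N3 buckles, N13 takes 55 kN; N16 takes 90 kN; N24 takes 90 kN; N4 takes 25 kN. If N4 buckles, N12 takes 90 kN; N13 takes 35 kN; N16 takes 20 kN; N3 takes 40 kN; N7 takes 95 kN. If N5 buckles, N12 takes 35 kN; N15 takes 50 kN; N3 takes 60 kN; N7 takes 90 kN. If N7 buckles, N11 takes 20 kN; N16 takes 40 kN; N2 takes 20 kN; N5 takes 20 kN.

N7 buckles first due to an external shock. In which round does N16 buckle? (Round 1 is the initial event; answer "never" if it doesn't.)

Round 1 — N7 buckles (initial).
  N11: +20 → 20 < 110
  N16: +40 → 40 ≥ 40
  N2: +20 → 20 < 120
  N5: +20 → 20 < 120
Round 2 — N16 buckles.
  N11: +35 → 55 < 110
  N13: +95 → 95 < 120
  N24: +75 → 75 < 80
  N5: +70 → 90 < 120
No further bucklings.

2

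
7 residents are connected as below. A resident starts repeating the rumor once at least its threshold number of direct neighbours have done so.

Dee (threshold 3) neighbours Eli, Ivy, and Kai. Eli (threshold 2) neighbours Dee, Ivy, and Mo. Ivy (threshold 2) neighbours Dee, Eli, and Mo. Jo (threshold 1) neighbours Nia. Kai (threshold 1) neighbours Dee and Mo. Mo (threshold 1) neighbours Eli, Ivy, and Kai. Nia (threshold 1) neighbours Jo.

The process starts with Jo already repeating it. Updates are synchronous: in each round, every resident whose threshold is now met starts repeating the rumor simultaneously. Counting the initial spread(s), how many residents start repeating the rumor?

2

Round 1 — Jo starts repeating the rumor (initial).
Round 2 — checking thresholds:
  Nia: 1 of 1 neighbours ≥ 1, starts repeating the rumor.
Round 3 — no new spreads; cascade stops.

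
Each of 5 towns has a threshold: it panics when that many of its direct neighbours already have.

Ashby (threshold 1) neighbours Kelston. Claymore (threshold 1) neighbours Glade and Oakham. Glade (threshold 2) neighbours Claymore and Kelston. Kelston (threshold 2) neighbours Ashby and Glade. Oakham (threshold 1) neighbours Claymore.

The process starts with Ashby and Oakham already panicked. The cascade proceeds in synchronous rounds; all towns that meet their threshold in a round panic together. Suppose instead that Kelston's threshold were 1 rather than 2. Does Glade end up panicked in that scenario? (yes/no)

With Kelston's threshold at 1:
Round 1 — Ashby, Oakham panic (initial).
Round 2 — checking thresholds:
  Claymore: 1 of 2 neighbours ≥ 1, panics.
  Kelston: 1 of 2 neighbours ≥ 1, panics.
Round 3 — checking thresholds:
  Glade: 2 of 2 neighbours ≥ 2, panics.
Round 4 — no new panics; cascade stops.

yes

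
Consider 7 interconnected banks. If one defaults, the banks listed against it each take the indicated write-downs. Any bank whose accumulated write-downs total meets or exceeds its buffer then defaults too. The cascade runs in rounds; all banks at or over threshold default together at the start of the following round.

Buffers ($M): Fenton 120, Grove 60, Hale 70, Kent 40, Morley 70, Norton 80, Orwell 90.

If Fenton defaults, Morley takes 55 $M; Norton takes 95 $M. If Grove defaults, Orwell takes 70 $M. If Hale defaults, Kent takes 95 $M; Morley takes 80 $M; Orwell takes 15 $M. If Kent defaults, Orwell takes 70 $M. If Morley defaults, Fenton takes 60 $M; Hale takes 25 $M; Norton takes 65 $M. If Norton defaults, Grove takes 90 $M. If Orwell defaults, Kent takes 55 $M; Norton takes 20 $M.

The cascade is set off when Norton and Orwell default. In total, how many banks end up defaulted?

Round 1 — Norton, Orwell default (initial).
  Grove: +90 → 90 ≥ 60
  Kent: +55 → 55 ≥ 40
Round 2 — Grove, Kent default.
No further defaults.

4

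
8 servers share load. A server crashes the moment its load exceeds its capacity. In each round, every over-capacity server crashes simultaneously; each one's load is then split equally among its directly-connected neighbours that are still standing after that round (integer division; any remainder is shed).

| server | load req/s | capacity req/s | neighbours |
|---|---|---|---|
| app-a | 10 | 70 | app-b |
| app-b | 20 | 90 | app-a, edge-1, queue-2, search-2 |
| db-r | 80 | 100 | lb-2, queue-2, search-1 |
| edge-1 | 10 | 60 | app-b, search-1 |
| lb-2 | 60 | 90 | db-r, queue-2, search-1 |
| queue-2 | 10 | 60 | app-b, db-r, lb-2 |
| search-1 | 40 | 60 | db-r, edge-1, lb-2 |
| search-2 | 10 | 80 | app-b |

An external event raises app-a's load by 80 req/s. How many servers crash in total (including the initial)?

Round 1 — app-a at 90 > 70. app-a crashes.
  app-a sheds 90 req/s to app-b: 90 each.
    app-b: 20+90 = 110 > 90
Round 2 — app-b crashes.
  app-b sheds 110 req/s to edge-1, queue-2, search-2: 36 each (2 lost).
    edge-1: 10+36 = 46 ≤ 60
    queue-2: 10+36 = 46 ≤ 60
    search-2: 10+36 = 46 ≤ 80
No further crashes.

2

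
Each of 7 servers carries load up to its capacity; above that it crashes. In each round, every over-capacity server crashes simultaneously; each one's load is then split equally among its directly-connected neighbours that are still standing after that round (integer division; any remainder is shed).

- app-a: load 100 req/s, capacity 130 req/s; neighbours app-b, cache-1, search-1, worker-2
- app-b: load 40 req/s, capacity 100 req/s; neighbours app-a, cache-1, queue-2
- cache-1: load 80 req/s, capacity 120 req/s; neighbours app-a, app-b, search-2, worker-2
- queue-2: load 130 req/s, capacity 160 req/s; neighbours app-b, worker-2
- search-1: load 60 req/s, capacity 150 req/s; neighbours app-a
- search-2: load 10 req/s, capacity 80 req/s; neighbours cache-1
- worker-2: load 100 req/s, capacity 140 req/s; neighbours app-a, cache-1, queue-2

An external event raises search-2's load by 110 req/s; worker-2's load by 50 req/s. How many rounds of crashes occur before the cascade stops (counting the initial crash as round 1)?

3

Round 1 — search-2 at 120 > 80; worker-2 at 150 > 140. search-2, worker-2 crash.
  search-2 sheds 120 req/s to cache-1: 120 each.
    cache-1: 80+120 = 200 > 120
  worker-2 sheds 150 req/s to app-a, cache-1, queue-2: 50 each.
    app-a: 100+50 = 150 > 130
    cache-1: 200+50 = 250 > 120
    queue-2: 130+50 = 180 > 160
Round 2 — app-a, cache-1, queue-2 crash.
  app-a sheds 150 req/s to app-b, search-1: 75 each.
    app-b: 40+75 = 115 > 100
    search-1: 60+75 = 135 ≤ 150
  cache-1 sheds 250 req/s to app-b: 250 each.
    app-b: 115+250 = 365 > 100
  queue-2 sheds 180 req/s to app-b: 180 each.
    app-b: 365+180 = 545 > 100
Round 3 — app-b crashes.
  app-b sheds 545 req/s: no online neighbours, lost.
No further crashes.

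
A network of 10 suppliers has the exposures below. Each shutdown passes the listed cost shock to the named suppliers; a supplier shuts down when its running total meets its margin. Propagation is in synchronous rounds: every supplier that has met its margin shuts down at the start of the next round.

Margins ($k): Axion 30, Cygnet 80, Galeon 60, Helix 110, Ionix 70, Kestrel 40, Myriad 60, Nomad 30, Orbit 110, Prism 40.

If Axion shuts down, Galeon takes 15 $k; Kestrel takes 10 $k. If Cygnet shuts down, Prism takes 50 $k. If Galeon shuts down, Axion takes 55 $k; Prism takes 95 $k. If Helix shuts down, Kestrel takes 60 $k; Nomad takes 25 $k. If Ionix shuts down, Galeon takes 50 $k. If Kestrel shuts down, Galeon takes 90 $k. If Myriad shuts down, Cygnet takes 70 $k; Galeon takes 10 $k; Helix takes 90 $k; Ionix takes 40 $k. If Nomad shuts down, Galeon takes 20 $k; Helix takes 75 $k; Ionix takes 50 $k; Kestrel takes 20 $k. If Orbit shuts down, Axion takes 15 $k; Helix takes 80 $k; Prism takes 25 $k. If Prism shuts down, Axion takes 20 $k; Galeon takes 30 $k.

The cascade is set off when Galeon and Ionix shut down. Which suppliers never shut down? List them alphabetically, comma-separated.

Round 1 — Galeon, Ionix shut down (initial).
  Axion: +55 → 55 ≥ 30
  Prism: +95 → 95 ≥ 40
Round 2 — Axion, Prism shut down.
  Kestrel: +10 → 10 < 40
No further shutdowns.

Cygnet, Helix, Kestrel, Myriad, Nomad, Orbit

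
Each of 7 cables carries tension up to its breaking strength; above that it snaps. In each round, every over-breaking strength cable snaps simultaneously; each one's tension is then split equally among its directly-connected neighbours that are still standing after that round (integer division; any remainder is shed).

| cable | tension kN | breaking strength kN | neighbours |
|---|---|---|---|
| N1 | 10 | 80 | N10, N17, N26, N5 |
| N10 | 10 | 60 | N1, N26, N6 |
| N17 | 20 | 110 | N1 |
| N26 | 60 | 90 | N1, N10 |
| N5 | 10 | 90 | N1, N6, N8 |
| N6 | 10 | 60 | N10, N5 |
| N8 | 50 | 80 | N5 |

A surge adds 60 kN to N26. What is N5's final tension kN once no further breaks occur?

62

Round 1 — N26 at 120 > 90. N26 snaps.
  N26 sheds 120 kN to N1, N10: 60 each.
    N1: 10+60 = 70 ≤ 80
    N10: 10+60 = 70 > 60
Round 2 — N10 snaps.
  N10 sheds 70 kN to N1, N6: 35 each.
    N1: 70+35 = 105 > 80
    N6: 10+35 = 45 ≤ 60
Round 3 — N1 snaps.
  N1 sheds 105 kN to N17, N5: 52 each (1 lost).
    N17: 20+52 = 72 ≤ 110
    N5: 10+52 = 62 ≤ 90
No further breaks.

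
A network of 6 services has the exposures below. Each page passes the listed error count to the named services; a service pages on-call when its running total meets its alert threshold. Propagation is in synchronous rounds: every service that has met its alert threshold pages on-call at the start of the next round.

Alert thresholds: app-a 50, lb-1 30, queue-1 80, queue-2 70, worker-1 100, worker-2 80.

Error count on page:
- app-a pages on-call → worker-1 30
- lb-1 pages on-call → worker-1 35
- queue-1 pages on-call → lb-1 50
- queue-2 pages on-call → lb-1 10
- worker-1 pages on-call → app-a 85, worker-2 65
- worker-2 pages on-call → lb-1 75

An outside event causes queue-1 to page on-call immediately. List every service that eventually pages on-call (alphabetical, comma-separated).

lb-1, queue-1

Round 1 — queue-1 pages on-call (initial).
  lb-1: +50 → 50 ≥ 30
Round 2 — lb-1 pages on-call.
  worker-1: +35 → 35 < 100
No further pages.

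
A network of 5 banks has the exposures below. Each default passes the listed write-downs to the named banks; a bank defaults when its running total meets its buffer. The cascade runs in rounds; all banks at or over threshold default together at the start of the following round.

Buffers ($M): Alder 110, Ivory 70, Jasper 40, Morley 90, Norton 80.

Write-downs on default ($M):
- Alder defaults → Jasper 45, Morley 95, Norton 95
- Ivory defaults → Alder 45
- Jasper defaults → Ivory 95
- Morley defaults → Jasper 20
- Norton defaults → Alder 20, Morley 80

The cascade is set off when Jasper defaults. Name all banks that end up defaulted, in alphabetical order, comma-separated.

Round 1 — Jasper defaults (initial).
  Ivory: +95 → 95 ≥ 70
Round 2 — Ivory defaults.
  Alder: +45 → 45 < 110
No further defaults.

Ivory, Jasper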